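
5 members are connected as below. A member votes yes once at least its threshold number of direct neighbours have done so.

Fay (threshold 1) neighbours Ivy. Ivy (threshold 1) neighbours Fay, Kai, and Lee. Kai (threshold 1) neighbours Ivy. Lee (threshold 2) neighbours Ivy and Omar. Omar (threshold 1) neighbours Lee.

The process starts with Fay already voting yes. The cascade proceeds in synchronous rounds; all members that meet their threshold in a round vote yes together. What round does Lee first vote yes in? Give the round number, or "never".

Round 1 — Fay votes yes (initial).
Round 2 — checking thresholds:
  Ivy: 1 of 3 neighbours ≥ 1, votes yes.
Round 3 — checking thresholds:
  Kai: 1 of 1 neighbours ≥ 1, votes yes.
  Lee: 1 of 2 neighbours < 2, below threshold.
Round 4 — no new yes votes; cascade stops.

never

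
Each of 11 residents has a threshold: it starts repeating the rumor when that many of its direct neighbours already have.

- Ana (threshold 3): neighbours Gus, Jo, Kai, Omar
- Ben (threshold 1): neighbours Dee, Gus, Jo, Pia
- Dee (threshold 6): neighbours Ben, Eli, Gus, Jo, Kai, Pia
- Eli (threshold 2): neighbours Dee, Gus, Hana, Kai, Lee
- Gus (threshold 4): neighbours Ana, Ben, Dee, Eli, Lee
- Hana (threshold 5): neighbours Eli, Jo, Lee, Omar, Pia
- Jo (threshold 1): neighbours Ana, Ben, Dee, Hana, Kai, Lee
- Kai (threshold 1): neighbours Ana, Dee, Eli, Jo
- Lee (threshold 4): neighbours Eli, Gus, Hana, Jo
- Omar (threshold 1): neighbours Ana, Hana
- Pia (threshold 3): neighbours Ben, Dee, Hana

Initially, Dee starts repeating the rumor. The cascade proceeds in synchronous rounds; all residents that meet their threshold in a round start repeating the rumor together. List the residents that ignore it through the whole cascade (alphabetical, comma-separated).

Round 1 — Dee starts repeating the rumor (initial).
Round 2 — checking thresholds:
  Ben: 1 of 4 neighbours ≥ 1, starts repeating the rumor.
  Eli: 1 of 5 neighbours < 2, holds.
  Gus: 1 of 5 neighbours < 4, holds.
  Jo: 1 of 6 neighbours ≥ 1, starts repeating the rumor.
  Kai: 1 of 4 neighbours ≥ 1, starts repeating the rumor.
  Pia: 1 of 3 neighbours < 3, holds.
Round 3 — checking thresholds:
  Ana: 2 of 4 neighbours < 3, holds.
  Eli: 2 of 5 neighbours ≥ 2, starts repeating the rumor.
  Gus: 2 of 5 neighbours < 4, holds.
  Hana: 1 of 5 neighbours < 5, holds.
  Lee: 1 of 4 neighbours < 4, holds.
  Pia: 2 of 3 neighbours < 3, holds.
Round 4 — no new spreads; cascade stops.

Ana, Gus, Hana, Lee, Omar, Pia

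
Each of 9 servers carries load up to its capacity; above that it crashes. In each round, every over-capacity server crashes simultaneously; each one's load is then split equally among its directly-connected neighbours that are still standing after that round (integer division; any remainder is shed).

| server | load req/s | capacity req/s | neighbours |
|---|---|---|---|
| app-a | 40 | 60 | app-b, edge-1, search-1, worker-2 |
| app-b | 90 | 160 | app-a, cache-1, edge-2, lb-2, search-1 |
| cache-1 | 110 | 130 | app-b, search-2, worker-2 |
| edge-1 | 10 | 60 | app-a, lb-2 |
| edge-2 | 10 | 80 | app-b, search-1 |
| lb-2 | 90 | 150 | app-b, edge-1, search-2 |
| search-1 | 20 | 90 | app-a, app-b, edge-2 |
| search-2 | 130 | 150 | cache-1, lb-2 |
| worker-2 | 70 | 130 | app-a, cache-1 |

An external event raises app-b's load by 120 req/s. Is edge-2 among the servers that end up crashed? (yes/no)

no

Round 1 — app-b at 210 > 160. app-b crashes.
  app-b sheds 210 req/s to app-a, cache-1, edge-2, lb-2, search-1: 42 each.
    app-a: 40+42 = 82 > 60
    cache-1: 110+42 = 152 > 130
    edge-2: 10+42 = 52 ≤ 80
    lb-2: 90+42 = 132 ≤ 150
    search-1: 20+42 = 62 ≤ 90
Round 2 — app-a, cache-1 crash.
  app-a sheds 82 req/s to edge-1, search-1, worker-2: 27 each (1 lost).
    edge-1: 10+27 = 37 ≤ 60
    search-1: 62+27 = 89 ≤ 90
    worker-2: 70+27 = 97 ≤ 130
  cache-1 sheds 152 req/s to search-2, worker-2: 76 each.
    search-2: 130+76 = 206 > 150
    worker-2: 97+76 = 173 > 130
Round 3 — search-2, worker-2 crash.
  search-2 sheds 206 req/s to lb-2: 206 each.
    lb-2: 132+206 = 338 > 150
  worker-2 sheds 173 req/s: no online neighbours, lost.
Round 4 — lb-2 crashes.
  lb-2 sheds 338 req/s to edge-1: 338 each.
    edge-1: 37+338 = 375 > 60
Round 5 — edge-1 crashes.
  edge-1 sheds 375 req/s: no online neighbours, lost.
No further crashes.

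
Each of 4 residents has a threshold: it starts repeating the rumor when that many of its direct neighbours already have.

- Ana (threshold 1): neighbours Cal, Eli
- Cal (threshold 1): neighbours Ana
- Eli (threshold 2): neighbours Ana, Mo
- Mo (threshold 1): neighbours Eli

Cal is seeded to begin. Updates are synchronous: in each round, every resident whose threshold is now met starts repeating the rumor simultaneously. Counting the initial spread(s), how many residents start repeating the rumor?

2

Round 1 — Cal starts repeating the rumor (initial).
Round 2 — checking thresholds:
  Ana: 1 of 2 neighbours ≥ 1, starts repeating the rumor.
Round 3 — no new spreads; cascade stops.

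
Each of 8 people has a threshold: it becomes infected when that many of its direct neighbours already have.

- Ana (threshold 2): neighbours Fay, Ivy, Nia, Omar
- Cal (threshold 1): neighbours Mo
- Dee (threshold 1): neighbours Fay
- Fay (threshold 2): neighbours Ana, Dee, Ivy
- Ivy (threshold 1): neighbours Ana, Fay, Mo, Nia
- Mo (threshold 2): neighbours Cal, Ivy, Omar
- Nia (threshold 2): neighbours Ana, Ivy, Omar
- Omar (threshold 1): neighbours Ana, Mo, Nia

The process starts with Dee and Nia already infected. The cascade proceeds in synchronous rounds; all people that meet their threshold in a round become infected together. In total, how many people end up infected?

8

Round 1 — Dee, Nia become infected (initial).
Round 2 — checking thresholds:
  Ana: 1 of 4 neighbours < 2, below threshold.
  Fay: 1 of 3 neighbours < 2, below threshold.
  Ivy: 1 of 4 neighbours ≥ 1, becomes infected.
  Omar: 1 of 3 neighbours ≥ 1, becomes infected.
Round 3 — checking thresholds:
  Ana: 3 of 4 neighbours ≥ 2, becomes infected.
  Fay: 2 of 3 neighbours ≥ 2, becomes infected.
  Mo: 2 of 3 neighbours ≥ 2, becomes infected.
Round 4 — checking thresholds:
  Cal: 1 of 1 neighbours ≥ 1, becomes infected.
Round 5 — no new infections; cascade stops.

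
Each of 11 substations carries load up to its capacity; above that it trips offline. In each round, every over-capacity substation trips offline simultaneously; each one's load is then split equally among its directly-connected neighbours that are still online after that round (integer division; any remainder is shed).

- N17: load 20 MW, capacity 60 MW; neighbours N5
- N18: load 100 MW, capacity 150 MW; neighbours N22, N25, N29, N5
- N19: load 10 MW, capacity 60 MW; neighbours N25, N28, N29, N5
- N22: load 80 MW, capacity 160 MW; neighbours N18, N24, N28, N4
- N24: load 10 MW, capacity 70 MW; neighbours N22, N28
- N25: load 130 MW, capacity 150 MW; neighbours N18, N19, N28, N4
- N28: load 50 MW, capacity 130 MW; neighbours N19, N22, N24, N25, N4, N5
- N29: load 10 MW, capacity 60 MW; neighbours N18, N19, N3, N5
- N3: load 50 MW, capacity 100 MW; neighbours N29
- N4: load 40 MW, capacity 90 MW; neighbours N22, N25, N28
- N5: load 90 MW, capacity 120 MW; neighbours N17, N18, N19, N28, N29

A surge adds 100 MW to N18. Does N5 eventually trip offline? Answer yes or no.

yes

Round 1 — N18 at 200 > 150. N18 trips offline.
  N18 sheds 200 MW to N22, N25, N29, N5: 50 each.
    N22: 80+50 = 130 ≤ 160
    N25: 130+50 = 180 > 150
    N29: 10+50 = 60 ≤ 60
    N5: 90+50 = 140 > 120
Round 2 — N25, N5 trip offline.
  N25 sheds 180 MW to N19, N28, N4: 60 each.
    N19: 10+60 = 70 > 60
    N28: 50+60 = 110 ≤ 130
    N4: 40+60 = 100 > 90
  N5 sheds 140 MW to N17, N19, N28, N29: 35 each.
    N17: 20+35 = 55 ≤ 60
    N19: 70+35 = 105 > 60
    N28: 110+35 = 145 > 130
    N29: 60+35 = 95 > 60
Round 3 — N19, N28, N29, N4 trip offline.
  N19 sheds 105 MW: no online neighbours, lost.
  N28 sheds 145 MW to N22, N24: 72 each (1 lost).
    N22: 130+72 = 202 > 160
    N24: 10+72 = 82 > 70
  N29 sheds 95 MW to N3: 95 each.
    N3: 50+95 = 145 > 100
  N4 sheds 100 MW to N22: 100 each.
    N22: 202+100 = 302 > 160
Round 4 — N22, N24, N3 trip offline.
  N22 sheds 302 MW: no online neighbours, lost.
  N24 sheds 82 MW: no online neighbours, lost.
  N3 sheds 145 MW: no online neighbours, lost.
No further trips.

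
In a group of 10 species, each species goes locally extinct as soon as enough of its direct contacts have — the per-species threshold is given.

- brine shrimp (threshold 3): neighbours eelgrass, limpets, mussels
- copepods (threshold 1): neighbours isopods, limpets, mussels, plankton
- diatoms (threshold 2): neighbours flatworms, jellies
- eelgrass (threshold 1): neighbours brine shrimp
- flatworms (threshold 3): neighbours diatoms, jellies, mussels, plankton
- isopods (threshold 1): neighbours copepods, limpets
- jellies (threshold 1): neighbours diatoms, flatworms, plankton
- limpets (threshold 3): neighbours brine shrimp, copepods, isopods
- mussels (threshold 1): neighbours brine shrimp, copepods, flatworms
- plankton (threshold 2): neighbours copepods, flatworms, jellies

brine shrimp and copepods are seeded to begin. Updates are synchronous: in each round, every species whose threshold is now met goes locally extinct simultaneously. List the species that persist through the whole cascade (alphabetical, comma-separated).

Round 1 — brine shrimp, copepods go locally extinct (initial).
Round 2 — checking thresholds:
  eelgrass: 1 of 1 neighbours ≥ 1, goes locally extinct.
  isopods: 1 of 2 neighbours ≥ 1, goes locally extinct.
  limpets: 2 of 3 neighbours < 3, holds.
  mussels: 2 of 3 neighbours ≥ 1, goes locally extinct.
  plankton: 1 of 3 neighbours < 2, holds.
Round 3 — checking thresholds:
  flatworms: 1 of 4 neighbours < 3, holds.
  limpets: 3 of 3 neighbours ≥ 3, goes locally extinct.
  plankton: 1 of 3 neighbours < 2, holds.
Round 4 — no new extinctions; cascade stops.

diatoms, flatworms, jellies, plankton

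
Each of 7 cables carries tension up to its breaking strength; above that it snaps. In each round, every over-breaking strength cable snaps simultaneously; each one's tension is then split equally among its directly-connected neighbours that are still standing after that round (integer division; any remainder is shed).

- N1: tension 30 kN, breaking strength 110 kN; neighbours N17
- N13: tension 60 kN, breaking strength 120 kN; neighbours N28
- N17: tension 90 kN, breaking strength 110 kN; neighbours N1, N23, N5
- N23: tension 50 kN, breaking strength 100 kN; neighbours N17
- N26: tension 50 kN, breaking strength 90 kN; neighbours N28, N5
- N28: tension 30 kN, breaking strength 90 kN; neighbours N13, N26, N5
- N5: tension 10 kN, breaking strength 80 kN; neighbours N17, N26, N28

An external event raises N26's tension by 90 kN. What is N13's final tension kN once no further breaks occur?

110

Round 1 — N26 at 140 > 90. N26 snaps.
  N26 sheds 140 kN to N28, N5: 70 each.
    N28: 30+70 = 100 > 90
    N5: 10+70 = 80 ≤ 80
Round 2 — N28 snaps.
  N28 sheds 100 kN to N13, N5: 50 each.
    N13: 60+50 = 110 ≤ 120
    N5: 80+50 = 130 > 80
Round 3 — N5 snaps.
  N5 sheds 130 kN to N17: 130 each.
    N17: 90+130 = 220 > 110
Round 4 — N17 snaps.
  N17 sheds 220 kN to N1, N23: 110 each.
    N1: 30+110 = 140 > 110
    N23: 50+110 = 160 > 100
Round 5 — N1, N23 snap.
  N1 sheds 140 kN: no online neighbours, lost.
  N23 sheds 160 kN: no online neighbours, lost.
No further breaks.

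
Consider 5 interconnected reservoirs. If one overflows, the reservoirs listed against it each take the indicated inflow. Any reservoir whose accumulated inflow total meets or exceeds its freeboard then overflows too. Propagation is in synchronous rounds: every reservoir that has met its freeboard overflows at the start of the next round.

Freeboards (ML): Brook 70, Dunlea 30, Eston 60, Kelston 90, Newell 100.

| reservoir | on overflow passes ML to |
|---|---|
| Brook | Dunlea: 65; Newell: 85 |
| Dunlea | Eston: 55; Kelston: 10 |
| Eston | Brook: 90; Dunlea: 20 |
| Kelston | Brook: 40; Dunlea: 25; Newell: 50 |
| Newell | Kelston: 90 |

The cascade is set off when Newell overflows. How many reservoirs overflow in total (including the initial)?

Round 1 — Newell overflows (initial).
  Kelston: +90 → 90 ≥ 90
Round 2 — Kelston overflows.
  Brook: +40 → 40 < 70
  Dunlea: +25 → 25 < 30
No further overflows.

2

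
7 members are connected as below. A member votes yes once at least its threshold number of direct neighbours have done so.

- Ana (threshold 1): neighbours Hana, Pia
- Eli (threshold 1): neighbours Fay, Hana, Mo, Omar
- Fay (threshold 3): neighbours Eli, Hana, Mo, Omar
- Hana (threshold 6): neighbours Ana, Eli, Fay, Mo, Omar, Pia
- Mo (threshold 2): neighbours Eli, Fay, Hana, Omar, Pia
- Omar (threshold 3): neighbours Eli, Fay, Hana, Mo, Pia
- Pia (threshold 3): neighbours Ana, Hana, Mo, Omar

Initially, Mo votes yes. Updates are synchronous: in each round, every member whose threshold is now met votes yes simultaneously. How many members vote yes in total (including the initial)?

Round 1 — Mo votes yes (initial).
Round 2 — checking thresholds:
  Eli: 1 of 4 neighbours ≥ 1, votes yes.
  Fay: 1 of 4 neighbours < 3, below threshold.
  Hana: 1 of 6 neighbours < 6, below threshold.
  Omar: 1 of 5 neighbours < 3, below threshold.
  Pia: 1 of 4 neighbours < 3, below threshold.
Round 3 — no new yes votes; cascade stops.

2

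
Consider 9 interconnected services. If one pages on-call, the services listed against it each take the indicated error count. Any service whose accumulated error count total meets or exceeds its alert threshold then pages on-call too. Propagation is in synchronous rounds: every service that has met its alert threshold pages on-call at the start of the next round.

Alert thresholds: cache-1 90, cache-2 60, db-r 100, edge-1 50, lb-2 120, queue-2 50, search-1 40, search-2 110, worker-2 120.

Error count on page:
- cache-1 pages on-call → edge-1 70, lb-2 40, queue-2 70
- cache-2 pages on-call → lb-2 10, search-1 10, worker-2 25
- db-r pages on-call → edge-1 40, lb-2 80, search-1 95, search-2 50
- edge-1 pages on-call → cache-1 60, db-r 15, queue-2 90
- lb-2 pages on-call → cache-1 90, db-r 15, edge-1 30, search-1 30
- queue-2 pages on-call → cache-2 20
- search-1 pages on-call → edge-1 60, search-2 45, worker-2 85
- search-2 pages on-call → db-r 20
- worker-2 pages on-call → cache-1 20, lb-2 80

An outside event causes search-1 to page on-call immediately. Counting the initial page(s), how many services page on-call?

Round 1 — search-1 pages on-call (initial).
  edge-1: +60 → 60 ≥ 50
  search-2: +45 → 45 < 110
  worker-2: +85 → 85 < 120
Round 2 — edge-1 pages on-call.
  cache-1: +60 → 60 < 90
  db-r: +15 → 15 < 100
  queue-2: +90 → 90 ≥ 50
Round 3 — queue-2 pages on-call.
  cache-2: +20 → 20 < 60
No further pages.

3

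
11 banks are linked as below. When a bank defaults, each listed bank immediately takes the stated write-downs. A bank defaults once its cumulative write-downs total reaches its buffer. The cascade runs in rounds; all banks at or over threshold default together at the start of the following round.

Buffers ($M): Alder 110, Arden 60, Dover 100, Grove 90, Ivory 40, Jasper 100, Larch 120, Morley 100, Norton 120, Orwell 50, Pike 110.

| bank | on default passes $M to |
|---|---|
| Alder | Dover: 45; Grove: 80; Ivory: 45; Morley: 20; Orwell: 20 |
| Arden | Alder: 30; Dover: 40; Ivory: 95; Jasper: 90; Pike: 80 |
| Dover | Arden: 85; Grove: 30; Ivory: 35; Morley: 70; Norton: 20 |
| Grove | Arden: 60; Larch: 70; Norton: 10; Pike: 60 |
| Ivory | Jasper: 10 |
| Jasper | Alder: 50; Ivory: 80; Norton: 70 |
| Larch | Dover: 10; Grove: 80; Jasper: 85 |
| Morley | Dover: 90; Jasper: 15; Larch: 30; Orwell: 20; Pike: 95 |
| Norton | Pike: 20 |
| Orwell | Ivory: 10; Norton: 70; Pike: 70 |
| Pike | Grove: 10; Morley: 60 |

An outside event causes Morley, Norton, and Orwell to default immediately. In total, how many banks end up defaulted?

4

Round 1 — Morley, Norton, Orwell default (initial).
  Dover: +90 → 90 < 100
  Ivory: +10 → 10 < 40
  Jasper: +15 → 15 < 100
  Larch: +30 → 30 < 120
  Pike: +95+20+70 → 185 ≥ 110
Round 2 — Pike defaults.
  Grove: +10 → 10 < 90
No further defaults.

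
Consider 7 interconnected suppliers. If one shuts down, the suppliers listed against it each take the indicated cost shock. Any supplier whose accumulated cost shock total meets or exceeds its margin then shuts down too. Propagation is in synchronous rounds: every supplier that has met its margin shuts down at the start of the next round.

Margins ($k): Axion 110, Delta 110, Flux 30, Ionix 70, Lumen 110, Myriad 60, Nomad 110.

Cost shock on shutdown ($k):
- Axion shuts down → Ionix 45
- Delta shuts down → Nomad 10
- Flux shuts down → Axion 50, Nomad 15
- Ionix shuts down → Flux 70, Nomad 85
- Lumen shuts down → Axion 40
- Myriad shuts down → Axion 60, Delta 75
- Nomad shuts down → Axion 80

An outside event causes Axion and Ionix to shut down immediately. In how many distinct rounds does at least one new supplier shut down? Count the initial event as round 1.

2

Round 1 — Axion, Ionix shut down (initial).
  Flux: +70 → 70 ≥ 30
  Nomad: +85 → 85 < 110
Round 2 — Flux shuts down.
  Nomad: +15 → 100 < 110
No further shutdowns.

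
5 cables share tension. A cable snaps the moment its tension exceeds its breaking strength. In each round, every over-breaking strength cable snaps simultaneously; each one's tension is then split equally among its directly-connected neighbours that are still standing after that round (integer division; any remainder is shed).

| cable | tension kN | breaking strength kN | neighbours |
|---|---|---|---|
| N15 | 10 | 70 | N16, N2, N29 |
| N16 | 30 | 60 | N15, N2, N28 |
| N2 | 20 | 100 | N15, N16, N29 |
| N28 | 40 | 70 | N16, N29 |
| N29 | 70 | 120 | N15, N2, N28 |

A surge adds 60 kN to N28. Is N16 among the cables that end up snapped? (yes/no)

yes

Round 1 — N28 at 100 > 70. N28 snaps.
  N28 sheds 100 kN to N16, N29: 50 each.
    N16: 30+50 = 80 > 60
    N29: 70+50 = 120 ≤ 120
Round 2 — N16 snaps.
  N16 sheds 80 kN to N15, N2: 40 each.
    N15: 10+40 = 50 ≤ 70
    N2: 20+40 = 60 ≤ 100
No further breaks.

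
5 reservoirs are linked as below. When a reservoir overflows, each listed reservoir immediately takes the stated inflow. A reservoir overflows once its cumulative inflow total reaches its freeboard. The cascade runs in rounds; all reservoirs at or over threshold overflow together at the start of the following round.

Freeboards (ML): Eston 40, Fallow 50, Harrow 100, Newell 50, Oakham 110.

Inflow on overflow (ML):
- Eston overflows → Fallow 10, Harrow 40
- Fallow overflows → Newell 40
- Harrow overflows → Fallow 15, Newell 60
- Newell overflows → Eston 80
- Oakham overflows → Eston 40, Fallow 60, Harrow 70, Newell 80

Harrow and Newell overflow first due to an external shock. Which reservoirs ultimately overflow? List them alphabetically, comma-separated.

Round 1 — Harrow, Newell overflow (initial).
  Eston: +80 → 80 ≥ 40
  Fallow: +15 → 15 < 50
Round 2 — Eston overflows.
  Fallow: +10 → 25 < 50
No further overflows.

Eston, Harrow, Newell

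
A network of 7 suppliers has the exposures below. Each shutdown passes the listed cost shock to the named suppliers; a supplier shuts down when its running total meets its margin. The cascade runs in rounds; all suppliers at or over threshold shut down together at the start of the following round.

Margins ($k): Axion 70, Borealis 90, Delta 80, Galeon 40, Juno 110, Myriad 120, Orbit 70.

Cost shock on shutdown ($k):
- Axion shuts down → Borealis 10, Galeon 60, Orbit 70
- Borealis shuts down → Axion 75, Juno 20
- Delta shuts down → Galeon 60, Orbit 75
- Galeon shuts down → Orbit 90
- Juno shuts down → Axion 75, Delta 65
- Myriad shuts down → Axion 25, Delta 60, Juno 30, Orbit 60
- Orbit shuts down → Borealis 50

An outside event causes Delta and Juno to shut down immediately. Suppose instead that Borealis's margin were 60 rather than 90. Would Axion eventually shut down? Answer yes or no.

yes

With Borealis's margin at 60:
Round 1 — Delta, Juno shut down (initial).
  Axion: +75 → 75 ≥ 70
  Galeon: +60 → 60 ≥ 40
  Orbit: +75 → 75 ≥ 70
Round 2 — Axion, Galeon, Orbit shut down.
  Borealis: +10+50 → 60 ≥ 60
Round 3 — Borealis shuts down.
No further shutdowns.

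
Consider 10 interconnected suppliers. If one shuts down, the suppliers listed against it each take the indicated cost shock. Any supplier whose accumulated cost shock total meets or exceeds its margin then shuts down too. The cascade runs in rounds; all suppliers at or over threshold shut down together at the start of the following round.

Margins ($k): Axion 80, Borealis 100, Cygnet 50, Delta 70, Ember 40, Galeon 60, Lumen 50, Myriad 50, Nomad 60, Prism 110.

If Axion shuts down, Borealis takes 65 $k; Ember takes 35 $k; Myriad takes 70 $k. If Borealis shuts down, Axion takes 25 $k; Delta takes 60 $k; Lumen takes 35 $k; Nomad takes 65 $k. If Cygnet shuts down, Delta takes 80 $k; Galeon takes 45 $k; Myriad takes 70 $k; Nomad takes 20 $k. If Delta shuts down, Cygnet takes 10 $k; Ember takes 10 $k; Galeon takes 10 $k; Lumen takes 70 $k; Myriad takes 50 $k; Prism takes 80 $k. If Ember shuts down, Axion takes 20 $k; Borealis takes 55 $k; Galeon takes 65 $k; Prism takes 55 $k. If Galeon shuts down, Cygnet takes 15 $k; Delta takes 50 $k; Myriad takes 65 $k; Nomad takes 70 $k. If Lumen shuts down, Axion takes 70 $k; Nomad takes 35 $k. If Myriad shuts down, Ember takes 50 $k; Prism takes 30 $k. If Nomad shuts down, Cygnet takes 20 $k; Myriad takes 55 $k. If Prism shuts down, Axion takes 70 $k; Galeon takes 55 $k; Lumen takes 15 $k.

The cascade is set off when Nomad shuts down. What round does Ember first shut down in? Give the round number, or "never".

3

Round 1 — Nomad shuts down (initial).
  Cygnet: +20 → 20 < 50
  Myriad: +55 → 55 ≥ 50
Round 2 — Myriad shuts down.
  Ember: +50 → 50 ≥ 40
  Prism: +30 → 30 < 110
Round 3 — Ember shuts down.
  Axion: +20 → 20 < 80
  Borealis: +55 → 55 < 100
  Galeon: +65 → 65 ≥ 60
  Prism: +55 → 85 < 110
Round 4 — Galeon shuts down.
  Cygnet: +15 → 35 < 50
  Delta: +50 → 50 < 70
No further shutdowns.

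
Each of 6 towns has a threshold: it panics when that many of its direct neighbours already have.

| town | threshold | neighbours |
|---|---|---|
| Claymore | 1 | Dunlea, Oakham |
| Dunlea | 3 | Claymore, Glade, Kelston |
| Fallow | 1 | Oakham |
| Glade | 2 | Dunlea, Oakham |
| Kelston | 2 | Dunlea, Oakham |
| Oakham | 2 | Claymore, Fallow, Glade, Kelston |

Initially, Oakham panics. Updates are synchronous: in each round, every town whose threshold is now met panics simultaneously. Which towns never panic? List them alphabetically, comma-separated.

Dunlea, Glade, Kelston

Round 1 — Oakham panics (initial).
Round 2 — checking thresholds:
  Claymore: 1 of 2 neighbours ≥ 1, panics.
  Fallow: 1 of 1 neighbours ≥ 1, panics.
  Glade: 1 of 2 neighbours < 2, holds.
  Kelston: 1 of 2 neighbours < 2, holds.
Round 3 — no new panics; cascade stops.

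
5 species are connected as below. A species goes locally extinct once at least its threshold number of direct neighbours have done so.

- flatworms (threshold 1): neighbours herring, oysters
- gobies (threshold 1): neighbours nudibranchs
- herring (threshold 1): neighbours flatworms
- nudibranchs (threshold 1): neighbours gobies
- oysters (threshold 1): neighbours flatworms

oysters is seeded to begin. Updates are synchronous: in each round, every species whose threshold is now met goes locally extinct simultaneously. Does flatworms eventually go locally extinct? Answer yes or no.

yes

Round 1 — oysters goes locally extinct (initial).
Round 2 — checking thresholds:
  flatworms: 1 of 2 neighbours ≥ 1, goes locally extinct.
Round 3 — checking thresholds:
  herring: 1 of 1 neighbours ≥ 1, goes locally extinct.
Round 4 — no new extinctions; cascade stops.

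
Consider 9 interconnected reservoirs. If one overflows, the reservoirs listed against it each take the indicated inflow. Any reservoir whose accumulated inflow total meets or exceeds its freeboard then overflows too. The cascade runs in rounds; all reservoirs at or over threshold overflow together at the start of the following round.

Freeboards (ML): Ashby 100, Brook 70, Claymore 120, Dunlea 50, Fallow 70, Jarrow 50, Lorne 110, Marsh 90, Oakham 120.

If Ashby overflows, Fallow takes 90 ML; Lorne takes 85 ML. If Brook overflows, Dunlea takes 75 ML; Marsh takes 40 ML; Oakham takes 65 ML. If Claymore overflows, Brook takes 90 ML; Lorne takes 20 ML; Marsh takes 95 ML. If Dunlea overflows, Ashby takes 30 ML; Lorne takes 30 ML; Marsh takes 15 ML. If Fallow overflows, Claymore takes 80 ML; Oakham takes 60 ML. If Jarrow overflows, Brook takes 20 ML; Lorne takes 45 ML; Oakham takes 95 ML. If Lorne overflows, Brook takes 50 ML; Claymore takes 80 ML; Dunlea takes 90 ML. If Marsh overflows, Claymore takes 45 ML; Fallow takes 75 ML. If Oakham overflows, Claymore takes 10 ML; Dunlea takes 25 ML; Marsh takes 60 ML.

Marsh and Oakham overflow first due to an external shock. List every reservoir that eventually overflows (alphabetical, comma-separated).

Round 1 — Marsh, Oakham overflow (initial).
  Claymore: +45+10 → 55 < 120
  Dunlea: +25 → 25 < 50
  Fallow: +75 → 75 ≥ 70
Round 2 — Fallow overflows.
  Claymore: +80 → 135 ≥ 120
Round 3 — Claymore overflows.
  Brook: +90 → 90 ≥ 70
  Lorne: +20 → 20 < 110
Round 4 — Brook overflows.
  Dunlea: +75 → 100 ≥ 50
Round 5 — Dunlea overflows.
  Ashby: +30 → 30 < 100
  Lorne: +30 → 50 < 110
No further overflows.

Brook, Claymore, Dunlea, Fallow, Marsh, Oakham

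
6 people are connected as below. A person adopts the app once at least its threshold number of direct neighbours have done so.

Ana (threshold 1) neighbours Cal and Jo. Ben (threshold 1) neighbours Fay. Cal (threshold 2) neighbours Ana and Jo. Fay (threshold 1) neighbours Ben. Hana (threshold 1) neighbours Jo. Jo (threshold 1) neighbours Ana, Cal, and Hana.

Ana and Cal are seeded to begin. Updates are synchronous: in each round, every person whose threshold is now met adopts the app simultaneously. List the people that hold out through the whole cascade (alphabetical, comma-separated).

Round 1 — Ana, Cal adopt the app (initial).
Round 2 — checking thresholds:
  Jo: 2 of 3 neighbours ≥ 1, adopts the app.
Round 3 — checking thresholds:
  Hana: 1 of 1 neighbours ≥ 1, adopts the app.
Round 4 — no new adoptions; cascade stops.

Ben, Fay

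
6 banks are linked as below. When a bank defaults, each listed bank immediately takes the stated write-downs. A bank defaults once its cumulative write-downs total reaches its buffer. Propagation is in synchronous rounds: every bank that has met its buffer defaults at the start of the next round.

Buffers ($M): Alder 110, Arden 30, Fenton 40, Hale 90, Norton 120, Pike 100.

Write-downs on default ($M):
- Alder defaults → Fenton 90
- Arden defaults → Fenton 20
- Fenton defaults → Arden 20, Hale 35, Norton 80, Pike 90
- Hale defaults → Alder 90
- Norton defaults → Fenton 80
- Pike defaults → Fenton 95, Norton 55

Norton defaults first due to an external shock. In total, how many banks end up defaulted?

Round 1 — Norton defaults (initial).
  Fenton: +80 → 80 ≥ 40
Round 2 — Fenton defaults.
  Arden: +20 → 20 < 30
  Hale: +35 → 35 < 90
  Pike: +90 → 90 < 100
No further defaults.

2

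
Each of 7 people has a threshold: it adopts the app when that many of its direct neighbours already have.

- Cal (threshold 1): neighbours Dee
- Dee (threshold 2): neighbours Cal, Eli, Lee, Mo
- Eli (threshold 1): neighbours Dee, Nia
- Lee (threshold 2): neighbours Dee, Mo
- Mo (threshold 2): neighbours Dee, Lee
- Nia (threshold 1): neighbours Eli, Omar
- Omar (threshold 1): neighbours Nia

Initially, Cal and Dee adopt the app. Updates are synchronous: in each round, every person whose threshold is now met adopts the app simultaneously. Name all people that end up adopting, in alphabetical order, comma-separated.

Round 1 — Cal, Dee adopt the app (initial).
Round 2 — checking thresholds:
  Eli: 1 of 2 neighbours ≥ 1, adopts the app.
  Lee: 1 of 2 neighbours < 2, below threshold.
  Mo: 1 of 2 neighbours < 2, below threshold.
Round 3 — checking thresholds:
  Lee: 1 of 2 neighbours < 2, below threshold.
  Mo: 1 of 2 neighbours < 2, below threshold.
  Nia: 1 of 2 neighbours ≥ 1, adopts the app.
Round 4 — checking thresholds:
  Lee: 1 of 2 neighbours < 2, below threshold.
  Mo: 1 of 2 neighbours < 2, below threshold.
  Omar: 1 of 1 neighbours ≥ 1, adopts the app.
Round 5 — no new adoptions; cascade stops.

Cal, Dee, Eli, Nia, Omar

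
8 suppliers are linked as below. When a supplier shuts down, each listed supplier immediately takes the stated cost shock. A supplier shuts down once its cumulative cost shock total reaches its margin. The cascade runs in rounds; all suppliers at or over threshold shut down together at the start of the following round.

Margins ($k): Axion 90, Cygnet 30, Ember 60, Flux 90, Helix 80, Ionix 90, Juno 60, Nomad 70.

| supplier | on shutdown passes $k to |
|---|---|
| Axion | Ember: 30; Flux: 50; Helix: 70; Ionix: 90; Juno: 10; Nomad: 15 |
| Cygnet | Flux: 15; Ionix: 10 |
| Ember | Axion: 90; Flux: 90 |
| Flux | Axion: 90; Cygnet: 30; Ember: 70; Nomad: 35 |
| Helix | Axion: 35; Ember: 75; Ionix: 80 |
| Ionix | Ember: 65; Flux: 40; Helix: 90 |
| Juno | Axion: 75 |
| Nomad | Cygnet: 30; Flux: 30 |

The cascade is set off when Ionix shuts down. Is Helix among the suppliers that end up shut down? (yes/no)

yes

Round 1 — Ionix shuts down (initial).
  Ember: +65 → 65 ≥ 60
  Flux: +40 → 40 < 90
  Helix: +90 → 90 ≥ 80
Round 2 — Ember, Helix shut down.
  Axion: +90+35 → 125 ≥ 90
  Flux: +90 → 130 ≥ 90
Round 3 — Axion, Flux shut down.
  Cygnet: +30 → 30 ≥ 30
  Juno: +10 → 10 < 60
  Nomad: +15+35 → 50 < 70
Round 4 — Cygnet shuts down.
No further shutdowns.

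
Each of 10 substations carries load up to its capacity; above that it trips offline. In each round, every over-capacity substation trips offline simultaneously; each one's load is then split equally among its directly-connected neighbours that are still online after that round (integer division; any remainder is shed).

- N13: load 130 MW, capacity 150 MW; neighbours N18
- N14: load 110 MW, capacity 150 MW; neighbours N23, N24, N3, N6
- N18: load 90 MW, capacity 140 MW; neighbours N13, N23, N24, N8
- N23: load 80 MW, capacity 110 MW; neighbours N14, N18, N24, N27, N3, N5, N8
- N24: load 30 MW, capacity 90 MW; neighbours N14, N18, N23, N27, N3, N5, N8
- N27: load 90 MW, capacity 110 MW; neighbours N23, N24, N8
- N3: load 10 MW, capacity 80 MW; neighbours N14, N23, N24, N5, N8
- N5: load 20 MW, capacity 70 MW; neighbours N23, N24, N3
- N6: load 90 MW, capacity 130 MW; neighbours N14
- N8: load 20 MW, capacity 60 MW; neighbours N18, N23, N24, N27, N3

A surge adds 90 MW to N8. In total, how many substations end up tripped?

10

Round 1 — N8 at 110 > 60. N8 trips offline.
  N8 sheds 110 MW to N18, N23, N24, N27, N3: 22 each.
    N18: 90+22 = 112 ≤ 140
    N23: 80+22 = 102 ≤ 110
    N24: 30+22 = 52 ≤ 90
    N27: 90+22 = 112 > 110
    N3: 10+22 = 32 ≤ 80
Round 2 — N27 trips offline.
  N27 sheds 112 MW to N23, N24: 56 each.
    N23: 102+56 = 158 > 110
    N24: 52+56 = 108 > 90
Round 3 — N23, N24 trip offline.
  N23 sheds 158 MW to N14, N18, N3, N5: 39 each (2 lost).
    N14: 110+39 = 149 ≤ 150
    N18: 112+39 = 151 > 140
    N3: 32+39 = 71 ≤ 80
    N5: 20+39 = 59 ≤ 70
  N24 sheds 108 MW to N14, N18, N3, N5: 27 each.
    N14: 149+27 = 176 > 150
    N18: 151+27 = 178 > 140
    N3: 71+27 = 98 > 80
    N5: 59+27 = 86 > 70
Round 4 — N14, N18, N3, N5 trip offline.
  N14 sheds 176 MW to N6: 176 each.
    N6: 90+176 = 266 > 130
  N18 sheds 178 MW to N13: 178 each.
    N13: 130+178 = 308 > 150
  N3 sheds 98 MW: no online neighbours, lost.
  N5 sheds 86 MW: no online neighbours, lost.
Round 5 — N13, N6 trip offline.
  N13 sheds 308 MW: no online neighbours, lost.
  N6 sheds 266 MW: no online neighbours, lost.
No further trips.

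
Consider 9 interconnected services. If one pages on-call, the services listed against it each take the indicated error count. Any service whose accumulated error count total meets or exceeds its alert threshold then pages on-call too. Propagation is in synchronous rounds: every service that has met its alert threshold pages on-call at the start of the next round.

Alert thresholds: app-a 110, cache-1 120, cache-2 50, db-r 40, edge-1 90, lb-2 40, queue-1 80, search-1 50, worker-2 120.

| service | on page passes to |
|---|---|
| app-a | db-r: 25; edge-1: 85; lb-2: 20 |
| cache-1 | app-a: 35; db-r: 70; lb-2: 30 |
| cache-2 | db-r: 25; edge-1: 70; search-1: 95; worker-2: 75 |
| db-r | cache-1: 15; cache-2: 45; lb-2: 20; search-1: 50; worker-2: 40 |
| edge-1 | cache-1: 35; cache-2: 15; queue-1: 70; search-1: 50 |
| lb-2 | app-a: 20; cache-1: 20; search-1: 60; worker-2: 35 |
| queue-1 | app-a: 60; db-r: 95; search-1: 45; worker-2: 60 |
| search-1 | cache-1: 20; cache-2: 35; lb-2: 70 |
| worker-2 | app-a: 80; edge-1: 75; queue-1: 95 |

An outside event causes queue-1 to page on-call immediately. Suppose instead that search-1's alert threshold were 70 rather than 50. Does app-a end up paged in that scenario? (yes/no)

With search-1's alert threshold at 70:
Round 1 — queue-1 pages on-call (initial).
  app-a: +60 → 60 < 110
  db-r: +95 → 95 ≥ 40
  search-1: +45 → 45 < 70
  worker-2: +60 → 60 < 120
Round 2 — db-r pages on-call.
  cache-1: +15 → 15 < 120
  cache-2: +45 → 45 < 50
  lb-2: +20 → 20 < 40
  search-1: +50 → 95 ≥ 70
  worker-2: +40 → 100 < 120
Round 3 — search-1 pages on-call.
  cache-1: +20 → 35 < 120
  cache-2: +35 → 80 ≥ 50
  lb-2: +70 → 90 ≥ 40
Round 4 — cache-2, lb-2 page on-call.
  app-a: +20 → 80 < 110
  cache-1: +20 → 55 < 120
  edge-1: +70 → 70 < 90
  worker-2: +75+35 → 210 ≥ 120
Round 5 — worker-2 pages on-call.
  app-a: +80 → 160 ≥ 110
  edge-1: +75 → 145 ≥ 90
Round 6 — app-a, edge-1 page on-call.
  cache-1: +35 → 90 < 120
No further pages.

yes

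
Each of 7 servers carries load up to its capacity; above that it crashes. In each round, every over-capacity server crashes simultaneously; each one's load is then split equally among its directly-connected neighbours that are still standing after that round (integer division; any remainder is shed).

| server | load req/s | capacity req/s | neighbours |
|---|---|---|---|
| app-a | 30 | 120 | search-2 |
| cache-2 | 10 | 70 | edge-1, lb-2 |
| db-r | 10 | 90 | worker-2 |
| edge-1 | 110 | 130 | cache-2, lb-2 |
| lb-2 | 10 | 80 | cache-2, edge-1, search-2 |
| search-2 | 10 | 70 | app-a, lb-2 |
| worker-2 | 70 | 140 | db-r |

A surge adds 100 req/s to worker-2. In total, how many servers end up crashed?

2

Round 1 — worker-2 at 170 > 140. worker-2 crashes.
  worker-2 sheds 170 req/s to db-r: 170 each.
    db-r: 10+170 = 180 > 90
Round 2 — db-r crashes.
  db-r sheds 180 req/s: no online neighbours, lost.
No further crashes.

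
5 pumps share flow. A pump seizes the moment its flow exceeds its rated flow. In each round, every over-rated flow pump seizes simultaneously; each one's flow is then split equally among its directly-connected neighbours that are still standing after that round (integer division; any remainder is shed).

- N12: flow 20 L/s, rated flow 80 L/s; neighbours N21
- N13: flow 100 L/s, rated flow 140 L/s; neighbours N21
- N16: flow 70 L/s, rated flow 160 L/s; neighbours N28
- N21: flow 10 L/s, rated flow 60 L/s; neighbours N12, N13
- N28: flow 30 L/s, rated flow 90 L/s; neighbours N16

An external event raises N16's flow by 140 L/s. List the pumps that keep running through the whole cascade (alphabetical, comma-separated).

Round 1 — N16 at 210 > 160. N16 seizes.
  N16 sheds 210 L/s to N28: 210 each.
    N28: 30+210 = 240 > 90
Round 2 — N28 seizes.
  N28 sheds 240 L/s: no online neighbours, lost.
No further seizures.

N12, N13, N21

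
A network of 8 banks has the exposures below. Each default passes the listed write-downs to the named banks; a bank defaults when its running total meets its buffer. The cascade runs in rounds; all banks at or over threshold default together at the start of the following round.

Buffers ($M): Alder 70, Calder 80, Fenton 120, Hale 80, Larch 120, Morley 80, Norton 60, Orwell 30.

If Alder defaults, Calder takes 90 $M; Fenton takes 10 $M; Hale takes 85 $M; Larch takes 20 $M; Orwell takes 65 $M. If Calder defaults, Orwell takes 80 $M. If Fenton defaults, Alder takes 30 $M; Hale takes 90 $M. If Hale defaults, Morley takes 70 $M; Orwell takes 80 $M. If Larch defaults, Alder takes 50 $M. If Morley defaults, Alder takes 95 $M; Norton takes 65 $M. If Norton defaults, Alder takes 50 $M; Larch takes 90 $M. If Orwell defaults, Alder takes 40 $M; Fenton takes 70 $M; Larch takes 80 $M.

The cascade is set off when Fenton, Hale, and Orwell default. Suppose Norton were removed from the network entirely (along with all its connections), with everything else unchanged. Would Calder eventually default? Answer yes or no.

With Norton removed:
Round 1 — Fenton, Hale, Orwell default (initial).
  Alder: +30+40 → 70 ≥ 70
  Larch: +80 → 80 < 120
  Morley: +70 → 70 < 80
Round 2 — Alder defaults.
  Calder: +90 → 90 ≥ 80
  Larch: +20 → 100 < 120
Round 3 — Calder defaults.
No further defaults.

yes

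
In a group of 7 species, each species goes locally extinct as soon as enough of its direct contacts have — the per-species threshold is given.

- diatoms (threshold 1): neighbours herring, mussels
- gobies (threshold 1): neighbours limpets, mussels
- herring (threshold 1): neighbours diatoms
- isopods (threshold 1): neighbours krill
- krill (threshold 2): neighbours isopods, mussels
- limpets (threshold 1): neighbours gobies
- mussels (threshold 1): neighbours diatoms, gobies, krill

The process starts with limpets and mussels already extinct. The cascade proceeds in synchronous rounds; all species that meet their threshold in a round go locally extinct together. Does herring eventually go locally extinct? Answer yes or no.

Round 1 — limpets, mussels go locally extinct (initial).
Round 2 — checking thresholds:
  diatoms: 1 of 2 neighbours ≥ 1, goes locally extinct.
  gobies: 2 of 2 neighbours ≥ 1, goes locally extinct.
  krill: 1 of 2 neighbours < 2, holds.
Round 3 — checking thresholds:
  herring: 1 of 1 neighbours ≥ 1, goes locally extinct.
  krill: 1 of 2 neighbours < 2, holds.
Round 4 — no new extinctions; cascade stops.

yes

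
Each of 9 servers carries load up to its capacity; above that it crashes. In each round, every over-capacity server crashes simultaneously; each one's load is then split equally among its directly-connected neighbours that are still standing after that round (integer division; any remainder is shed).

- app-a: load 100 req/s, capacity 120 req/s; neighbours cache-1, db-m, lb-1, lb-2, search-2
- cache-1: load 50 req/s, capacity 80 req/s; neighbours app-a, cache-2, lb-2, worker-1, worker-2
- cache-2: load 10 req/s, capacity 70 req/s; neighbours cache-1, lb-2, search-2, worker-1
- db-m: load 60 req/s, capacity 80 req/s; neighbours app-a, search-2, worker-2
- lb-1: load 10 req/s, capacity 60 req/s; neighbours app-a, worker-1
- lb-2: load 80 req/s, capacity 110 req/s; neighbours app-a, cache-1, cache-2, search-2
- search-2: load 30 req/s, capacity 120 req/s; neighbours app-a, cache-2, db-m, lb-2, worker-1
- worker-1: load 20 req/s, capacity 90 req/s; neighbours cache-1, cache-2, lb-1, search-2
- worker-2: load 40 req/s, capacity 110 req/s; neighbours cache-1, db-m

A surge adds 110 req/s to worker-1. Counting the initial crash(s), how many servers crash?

Round 1 — worker-1 at 130 > 90. worker-1 crashes.
  worker-1 sheds 130 req/s to cache-1, cache-2, lb-1, search-2: 32 each (2 lost).
    cache-1: 50+32 = 82 > 80
    cache-2: 10+32 = 42 ≤ 70
    lb-1: 10+32 = 42 ≤ 60
    search-2: 30+32 = 62 ≤ 120
Round 2 — cache-1 crashes.
  cache-1 sheds 82 req/s to app-a, cache-2, lb-2, worker-2: 20 each (2 lost).
    app-a: 100+20 = 120 ≤ 120
    cache-2: 42+20 = 62 ≤ 70
    lb-2: 80+20 = 100 ≤ 110
    worker-2: 40+20 = 60 ≤ 110
No further crashes.

2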